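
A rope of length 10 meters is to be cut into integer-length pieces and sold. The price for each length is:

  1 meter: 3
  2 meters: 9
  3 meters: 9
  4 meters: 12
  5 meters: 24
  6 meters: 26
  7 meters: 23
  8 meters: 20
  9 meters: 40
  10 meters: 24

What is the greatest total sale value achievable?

48

Let v[k] be the best obtainable value from length k. For each k, try every first piece i and keep the best of price[i] + v[k−i].
v[1] = 3
v[2] = max(3+3, 9+0) = 9
v[3] = max(3+9, 9+3, 9+0) = 12
v[4] = max(3+12, 9+9, 9+3, 12+0) = 18
v[5] = max(3+18, 9+12, 9+9, 12+3, 24+0) = 24
v[6] = max(3+24, 9+18, 9+12, 12+9, 24+3, 26+0) = 27
v[7] = max(3+27, 9+24, 9+18, …, 26+3, 23+0) = 33
v[8] = max(3+33, 9+27, 9+24, …, 23+3, 20+0) = 36
v[9] = max(3+36, 9+33, 9+27, …, 20+3, 40+0) = 42
v[10] = max(3+42, 9+36, 9+33, …, 40+3, 24+0) = 48
One optimal cutting: 5 + 5 → 24 + 24 = 48.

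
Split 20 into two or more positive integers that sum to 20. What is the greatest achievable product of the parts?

Define prod[k] = max over 1≤i<k of i · max(k−i, prod[k−i]); the inner max lets the remainder stay uncut if that's better.
prod[2] = 1·max(1,0) = 1·1 = 1
prod[3] = 1·max(2,1) = 1·2 = 2
prod[4] = 2·max(2,1) = 2·2 = 4
prod[5] = 2·max(3,2) = 2·3 = 6
prod[6] = 3·max(3,2) = 3·3 = 9
prod[7] = 2·max(5,6) = 2·6 = 12
prod[8] = 2·max(6,9) = 2·9 = 18
prod[9] = 3·max(6,9) = 3·9 = 27
prod[10] = 2·max(8,18) = 2·18 = 36
prod[11] = 2·max(9,27) = 2·27 = 54
prod[12] = 3·max(9,27) = 3·27 = 81
prod[13] = 2·max(11,54) = 2·54 = 108
prod[14] = 2·max(12,81) = 2·81 = 162
prod[15] = 3·max(12,81) = 3·81 = 243
prod[16] = 2·max(14,162) = 2·162 = 324
prod[17] = 2·max(15,243) = 2·243 = 486
prod[18] = 3·max(15,243) = 3·243 = 729
prod[19] = 2·max(17,486) = 2·486 = 972
prod[20] = 2·max(18,729) = 2·729 = 1458
One optimal split: 3 + 3 + 3 + 3 + 3 + 3 + 2; product 3·3·3·3·3·3·2 = 1458.

1458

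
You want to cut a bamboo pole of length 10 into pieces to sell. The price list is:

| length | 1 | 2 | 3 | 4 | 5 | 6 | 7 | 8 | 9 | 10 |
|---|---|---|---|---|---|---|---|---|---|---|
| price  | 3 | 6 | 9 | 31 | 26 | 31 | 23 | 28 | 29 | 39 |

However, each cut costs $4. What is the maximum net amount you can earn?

Consider every possible first cut. net[k] is the best of p[i]+net[k−i] over all sellable i≤k, charging 4 whenever i<k.
net[1] = 3
net[2] = max(3+3-4, 6+0) = 6
net[3] = max(3+6-4, 6+3-4, 9+0) = 9
net[4] = max(3+9-4, 6+6-4, 9+3-4, 31+0) = 31
net[5] = max(3+31-4, 6+9-4, 9+6-4, 31+3-4, 26+0) = 30
net[6] = max(3+30-4, 6+31-4, 9+9-4, 31+6-4, 26+3-4, 31+0) = 33
net[7] = max(3+33-4, 6+30-4, 9+31-4, …, 31+3-4, 23+0) = 36
net[8] = max(3+36-4, 6+33-4, 9+30-4, …, 23+3-4, 28+0) = 58
net[9] = max(3+58-4, 6+36-4, 9+33-4, …, 28+3-4, 29+0) = 57
net[10] = max(3+57-4, 6+58-4, 9+36-4, …, 29+3-4, 39+0) = 60
One optimal plan: pieces 4 + 4 + 2 (2 cuts) → $68 − $8 = $60.

60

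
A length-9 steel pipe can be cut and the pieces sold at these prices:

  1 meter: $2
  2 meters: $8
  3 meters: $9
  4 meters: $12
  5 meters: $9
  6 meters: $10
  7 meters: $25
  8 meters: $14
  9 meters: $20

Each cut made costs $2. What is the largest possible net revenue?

Let r[k] be the best obtainable value from length k. For each k, try every first piece i and keep the best of price[i] + r[k−i] minus the 2 cut fee when i<k.
r[1] = 2
r[2] = max(2+2-2, 8+0) = 8
r[3] = max(2+8-2, 8+2-2, 9+0) = 9
r[4] = max(2+9-2, 8+8-2, 9+2-2, 12+0) = 14
r[5] = max(2+14-2, 8+9-2, 9+8-2, 12+2-2, 9+0) = 15
r[6] = max(2+15-2, 8+14-2, 9+9-2, 12+8-2, 9+2-2, 10+0) = 20
r[7] = max(2+20-2, 8+15-2, 9+14-2, …, 10+2-2, 25+0) = 25
r[8] = max(2+25-2, 8+20-2, 9+15-2, …, 25+2-2, 14+0) = 26
r[9] = max(2+26-2, 8+25-2, 9+20-2, …, 14+2-2, 20+0) = 31
One optimal plan: pieces 7 + 2 (1 cut) → $33 − $2 = $31.

31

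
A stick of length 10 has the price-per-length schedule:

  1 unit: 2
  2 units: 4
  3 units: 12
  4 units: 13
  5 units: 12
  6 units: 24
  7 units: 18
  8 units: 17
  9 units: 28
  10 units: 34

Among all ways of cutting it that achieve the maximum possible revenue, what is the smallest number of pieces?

3

Let r[k] be the best obtainable value from length k. For each k, try every first piece i and keep the best of price[i] + r[k−i].
r[1] = 2
r[2] = max(2+2, 4+0) = 4
r[3] = max(2+4, 4+2, 12+0) = 12
r[4] = max(2+12, 4+4, 12+2, 13+0) = 14
r[5] = max(2+14, 4+12, 12+4, 13+2, 12+0) = 16
r[6] = max(2+16, 4+14, 12+12, 13+4, 12+2, 24+0) = 24
r[7] = max(2+24, 4+16, 12+14, …, 24+2, 18+0) = 26
r[8] = max(2+26, 4+24, 12+16, …, 18+2, 17+0) = 28
r[9] = max(2+28, 4+26, 12+24, …, 17+2, 28+0) = 36
r[10] = max(2+36, 4+28, 12+26, …, 28+2, 34+0) = 38
Maximum revenue is 38.
Now minimize piece count subject to staying optimal: for each k, pieces[k] = 1 + min over i with p[i]+r[k−i]=r[k] of pieces[k−i].
pieces[7] = 2
pieces[8] = 2
pieces[9] = 2
pieces[10] = 3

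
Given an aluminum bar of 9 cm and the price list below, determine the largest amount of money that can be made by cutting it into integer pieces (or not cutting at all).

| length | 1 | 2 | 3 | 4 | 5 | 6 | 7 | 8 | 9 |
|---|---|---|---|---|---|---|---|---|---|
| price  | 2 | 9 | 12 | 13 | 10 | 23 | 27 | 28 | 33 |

39

Let R[k] be the best obtainable value from length k. For each k, try every first piece i and keep the best of price[i] + R[k−i].
R[1] = 2
R[2] = max(2+2, 9+0) = 9
R[3] = max(2+9, 9+2, 12+0) = 12
R[4] = max(2+12, 9+9, 12+2, 13+0) = 18
R[5] = max(2+18, 9+12, 12+9, 13+2, 10+0) = 21
R[6] = max(2+21, 9+18, 12+12, 13+9, 10+2, 23+0) = 27
R[7] = max(2+27, 9+21, 12+18, …, 23+2, 27+0) = 30
R[8] = max(2+30, 9+27, 12+21, …, 27+2, 28+0) = 36
R[9] = max(2+36, 9+30, 12+27, …, 28+2, 33+0) = 39
One optimal cutting: 3 + 2 + 2 + 2 → $12 + $9 + $9 + $9 = $39.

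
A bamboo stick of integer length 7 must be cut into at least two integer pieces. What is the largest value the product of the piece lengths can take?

Fill f[k] for k=2..7: at each k try every first piece i and multiply by the better of (k−i) uncut or f[k−i].
f[2] = 1*max(1,0) = 1*1 = 1
f[3] = 1*max(2,1) = 1*2 = 2
f[4] = 2*max(2,1) = 2*2 = 4
f[5] = 2*max(3,2) = 2*3 = 6
f[6] = 3*max(3,2) = 3*3 = 9
f[7] = 2*max(5,6) = 2*6 = 12
One optimal split: 3 + 2 + 2; product 3*2*2 = 12.

12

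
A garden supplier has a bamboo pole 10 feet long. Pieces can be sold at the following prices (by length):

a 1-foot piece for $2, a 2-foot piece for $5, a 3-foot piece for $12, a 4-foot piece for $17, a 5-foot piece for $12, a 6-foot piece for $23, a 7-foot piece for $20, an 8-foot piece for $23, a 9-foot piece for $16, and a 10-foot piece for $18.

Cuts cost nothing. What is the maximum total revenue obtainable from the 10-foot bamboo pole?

Consider every possible first cut. R[k] is the best of p[i]+R[k−i] over all sellable i≤k.
R[1] = 2
R[2] = max(2+2, 5+0) = 5
R[3] = max(2+5, 5+2, 12+0) = 12
R[4] = max(2+12, 5+5, 12+2, 17+0) = 17
R[5] = max(2+17, 5+12, 12+5, 17+2, 12+0) = 19
R[6] = max(2+19, 5+17, 12+12, 17+5, 12+2, 23+0) = 24
R[7] = max(2+24, 5+19, 12+17, …, 23+2, 20+0) = 29
R[8] = max(2+29, 5+24, 12+19, …, 20+2, 23+0) = 34
R[9] = max(2+34, 5+29, 12+24, …, 23+2, 16+0) = 36
R[10] = max(2+36, 5+34, 12+29, …, 16+2, 18+0) = 41
One optimal cutting: 4 + 3 + 3 → $17 + $12 + $12 = $41.

41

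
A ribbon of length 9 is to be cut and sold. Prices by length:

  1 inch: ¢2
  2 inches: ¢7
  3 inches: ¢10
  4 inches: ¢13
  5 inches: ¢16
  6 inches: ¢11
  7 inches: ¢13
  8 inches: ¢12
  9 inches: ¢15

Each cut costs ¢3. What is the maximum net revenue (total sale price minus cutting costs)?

Consider every possible first cut. net[k] is the best of p[i]+net[k−i] over all sellable i≤k, charging 3 whenever i<k.
net[1] = 2
net[2] = max(2+2-3, 7+0) = 7
net[3] = max(2+7-3, 7+2-3, 10+0) = 10
net[4] = max(2+10-3, 7+7-3, 10+2-3, 13+0) = 13
net[5] = max(2+13-3, 7+10-3, 10+7-3, 13+2-3, 16+0) = 16
net[6] = max(2+16-3, 7+13-3, 10+10-3, 13+7-3, 16+2-3, 11+0) = 17
net[7] = max(2+17-3, 7+16-3, 10+13-3, …, 11+2-3, 13+0) = 20
net[8] = max(2+20-3, 7+17-3, 10+16-3, …, 13+2-3, 12+0) = 23
net[9] = max(2+23-3, 7+20-3, 10+17-3, …, 12+2-3, 15+0) = 26
One optimal plan: pieces 5 + 4 (1 cut) → ¢29 − ¢3 = ¢26.

26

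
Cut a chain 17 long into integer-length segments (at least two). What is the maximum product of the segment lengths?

486

Fill m[k] for k=2..17: at each k try every first piece i and multiply by the better of (k−i) uncut or m[k−i].
m[2] = 1×max(1,0) = 1×1 = 1
m[3] = 1×max(2,1) = 1×2 = 2
m[4] = 2×max(2,1) = 2×2 = 4
m[5] = 2×max(3,2) = 2×3 = 6
m[6] = 3×max(3,2) = 3×3 = 9
m[7] = 2×max(5,6) = 2×6 = 12
m[8] = 2×max(6,9) = 2×9 = 18
m[9] = 3×max(6,9) = 3×9 = 27
m[10] = 2×max(8,18) = 2×18 = 36
m[11] = 2×max(9,27) = 2×27 = 54
m[12] = 3×max(9,27) = 3×27 = 81
m[13] = 2×max(11,54) = 2×54 = 108
m[14] = 2×max(12,81) = 2×81 = 162
m[15] = 3×max(12,81) = 3×81 = 243
m[16] = 2×max(14,162) = 2×162 = 324
m[17] = 2×max(15,243) = 2×243 = 486
One optimal split: 3 + 3 + 3 + 3 + 3 + 2; product 3×3×3×3×3×2 = 486.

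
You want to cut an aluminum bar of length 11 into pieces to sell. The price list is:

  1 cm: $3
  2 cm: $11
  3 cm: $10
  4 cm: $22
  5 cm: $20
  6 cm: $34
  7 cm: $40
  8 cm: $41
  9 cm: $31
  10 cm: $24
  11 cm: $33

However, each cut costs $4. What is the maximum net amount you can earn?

Let v[k] be the best obtainable value from length k. For each k, try every first piece i and keep the best of price[i] + v[k−i] minus the 4 cut fee when i<k.
v[1] = 3
v[2] = max(3+3-4, 11+0) = 11
v[3] = max(3+11-4, 11+3-4, 10+0) = 10
v[4] = max(3+10-4, 11+11-4, 10+3-4, 22+0) = 22
v[5] = max(3+22-4, 11+10-4, 10+11-4, 22+3-4, 20+0) = 21
v[6] = max(3+21-4, 11+22-4, 10+10-4, 22+11-4, 20+3-4, 34+0) = 34
v[7] = max(3+34-4, 11+21-4, 10+22-4, …, 34+3-4, 40+0) = 40
v[8] = max(3+40-4, 11+34-4, 10+21-4, …, 40+3-4, 41+0) = 41
v[9] = max(3+41-4, 11+40-4, 10+34-4, …, 41+3-4, 31+0) = 47
v[10] = max(3+47-4, 11+41-4, 10+40-4, …, 31+3-4, 24+0) = 52
v[11] = max(3+52-4, 11+47-4, 10+41-4, …, 24+3-4, 33+0) = 58
One optimal plan: pieces 7 + 4 (1 cut) → $62 − $4 = $58.

58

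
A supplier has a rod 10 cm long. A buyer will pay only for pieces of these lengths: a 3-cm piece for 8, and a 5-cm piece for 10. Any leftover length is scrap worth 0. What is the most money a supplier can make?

24

Consider every possible first cut. f[k] is the best of p[i]+f[k−i] over all sellable i≤k.
f[1] = 0
f[2] = 0
f[3] = 8
f[4] = 8
f[5] = max(8+0, 10+0) = 10
f[6] = max(8+8, 10+0) = 16
f[7] = max(8+8, 10+0) = 16
f[8] = max(8+10, 10+8) = 18
f[9] = max(8+16, 10+8) = 24
f[10] = max(8+16, 10+10) = 24
One optimal cutting: pieces 3 + 3 + 3 with 1 cm of scrap → 24.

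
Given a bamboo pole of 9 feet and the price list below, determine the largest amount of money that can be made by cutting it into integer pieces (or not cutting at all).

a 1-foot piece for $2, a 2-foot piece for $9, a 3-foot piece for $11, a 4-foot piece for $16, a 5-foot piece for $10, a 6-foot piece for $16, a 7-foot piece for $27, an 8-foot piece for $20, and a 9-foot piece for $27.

38

Build r[k] bottom-up: r[k] = max over allowed piece i of (p[i] + r[k−i]).
r[1] = 2
r[2] = max(2+2, 9+0) = 9
r[3] = max(2+9, 9+2, 11+0) = 11
r[4] = max(2+11, 9+9, 11+2, 16+0) = 18
r[5] = max(2+18, 9+11, 11+9, 16+2, 10+0) = 20
r[6] = max(2+20, 9+18, 11+11, 16+9, 10+2, 16+0) = 27
r[7] = max(2+27, 9+20, 11+18, …, 16+2, 27+0) = 29
r[8] = max(2+29, 9+27, 11+20, …, 27+2, 20+0) = 36
r[9] = max(2+36, 9+29, 11+27, …, 20+2, 27+0) = 38
One optimal cutting: 2 + 2 + 2 + 2 + 1 → $9 + $9 + $9 + $9 + $2 = $38.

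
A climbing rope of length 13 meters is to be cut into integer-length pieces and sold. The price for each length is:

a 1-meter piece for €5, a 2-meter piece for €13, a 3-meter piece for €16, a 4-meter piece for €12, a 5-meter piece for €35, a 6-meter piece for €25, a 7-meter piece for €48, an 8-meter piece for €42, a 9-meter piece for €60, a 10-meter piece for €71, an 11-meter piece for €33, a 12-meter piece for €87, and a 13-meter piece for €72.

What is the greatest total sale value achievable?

92

Let R[k] be the best obtainable value from length k. For each k, try every first piece i and keep the best of price[i] + R[k−i].
R[1] = 5
R[2] = 13
R[3] = 18  (first piece 1, then R[2]=13)
R[4] = 26  (first piece 2, then R[2]=13)
R[5] = 35
R[6] = 40  (first piece 1, then R[5]=35)
R[7] = 48  (first piece 2, then R[5]=35)
R[8] = 53  (first piece 1, then R[7]=48)
R[9] = 61  (first piece 2, then R[7]=48)
R[10] = 71
R[11] = 76  (first piece 1, then R[10]=71)
R[12] = 87
R[13] = 92  (first piece 1, then R[12]=87)
One optimal cutting: 12 + 1 → €87 + €5 = €92.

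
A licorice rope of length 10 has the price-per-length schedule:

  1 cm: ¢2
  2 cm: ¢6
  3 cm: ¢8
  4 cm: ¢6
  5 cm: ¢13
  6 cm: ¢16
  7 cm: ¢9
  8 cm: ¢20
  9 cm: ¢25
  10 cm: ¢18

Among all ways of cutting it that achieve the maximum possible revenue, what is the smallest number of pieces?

Let r[k] be the best obtainable value from length k. For each k, try every first piece i and keep the best of price[i] + r[k−i].
r[1] = 2
r[2] = max(2+2, 6+0) = 6
r[3] = max(2+6, 6+2, 8+0) = 8
r[4] = max(2+8, 6+6, 8+2, 6+0) = 12
r[5] = max(2+12, 6+8, 8+6, 6+2, 13+0) = 14
r[6] = max(2+14, 6+12, 8+8, 6+6, 13+2, 16+0) = 18
r[7] = max(2+18, 6+14, 8+12, …, 16+2, 9+0) = 20
r[8] = max(2+20, 6+18, 8+14, …, 9+2, 20+0) = 24
r[9] = max(2+24, 6+20, 8+18, …, 20+2, 25+0) = 26
r[10] = max(2+26, 6+24, 8+20, …, 25+2, 18+0) = 30
Maximum revenue is ¢30.
Now minimize piece count subject to staying optimal: for each k, pieces[k] = 1 + min over i with p[i]+r[k−i]=r[k] of pieces[k−i].
pieces[7] = 3
pieces[8] = 4
pieces[9] = 4
pieces[10] = 5

5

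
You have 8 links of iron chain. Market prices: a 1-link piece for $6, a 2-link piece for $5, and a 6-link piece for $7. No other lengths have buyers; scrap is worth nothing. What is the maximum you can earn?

48

Let f[k] be the best obtainable value from length k. For each k, try every first piece i and keep the best of price[i] + f[k−i].
f[1] = 6
f[2] = 12  (first piece 1, then f[1]=6)
f[3] = 18  (first piece 1, then f[2]=12)
f[4] = 24  (first piece 1, then f[3]=18)
f[5] = 30  (first piece 1, then f[4]=24)
f[6] = 36  (first piece 1, then f[5]=30)
f[7] = 42  (first piece 1, then f[6]=36)
f[8] = 48  (first piece 1, then f[7]=42)
One optimal cutting: 1 + 1 + 1 + 1 + 1 + 1 + 1 + 1 → $48.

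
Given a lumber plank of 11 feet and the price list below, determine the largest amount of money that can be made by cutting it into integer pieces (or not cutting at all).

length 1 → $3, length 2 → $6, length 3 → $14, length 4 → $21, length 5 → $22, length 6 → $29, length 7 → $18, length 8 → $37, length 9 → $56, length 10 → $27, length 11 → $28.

62

Let R[k] be the best obtainable value from length k. For each k, try every first piece i and keep the best of price[i] + R[k−i].
R[1] = 3
R[2] = max(3+3, 6+0) = 6
R[3] = max(3+6, 6+3, 14+0) = 14
R[4] = max(3+14, 6+6, 14+3, 21+0) = 21
R[5] = max(3+21, 6+14, 14+6, 21+3, 22+0) = 24
R[6] = max(3+24, 6+21, 14+14, 21+6, 22+3, 29+0) = 29
R[7] = max(3+29, 6+24, 14+21, …, 29+3, 18+0) = 35
R[8] = max(3+35, 6+29, 14+24, …, 18+3, 37+0) = 42
R[9] = max(3+42, 6+35, 14+29, …, 37+3, 56+0) = 56
R[10] = max(3+56, 6+42, 14+35, …, 56+3, 27+0) = 59
R[11] = max(3+59, 6+56, 14+42, …, 27+3, 28+0) = 62
One optimal cutting: 9 + 1 + 1 → $56 + $3 + $3 = $62.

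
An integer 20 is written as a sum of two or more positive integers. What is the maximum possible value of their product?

1458

Let f[k] be the best product for length k (with at least one cut). For each first piece i, the rest contributes max(k−i, f[k−i]).
Small cases: f[2]=1, f[3]=2, f[4]=4, f[5]=6, f[6]=9, f[7]=12, f[8]=18, f[9]=27, f[10]=36, f[11]=54, f[12]=81, f[13]=108, f[14]=162, f[15]=243.
f[16] = 2*max(14,162) = 2*162 = 324
f[17] = 2*max(15,243) = 2*243 = 486
f[18] = 3*max(15,243) = 3*243 = 729
f[19] = 2*max(17,486) = 2*486 = 972
f[20] = 2*max(18,729) = 2*729 = 1458
One optimal split: 3 + 3 + 3 + 3 + 3 + 3 + 2; product 3*3*3*3*3*3*2 = 1458.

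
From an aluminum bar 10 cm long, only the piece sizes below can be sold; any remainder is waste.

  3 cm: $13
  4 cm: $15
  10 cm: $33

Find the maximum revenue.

41

Build f[k] bottom-up: f[k] = max over allowed piece i of (p[i] + f[k−i]).
f[1] = 0
f[2] = 0
f[3] = 13
f[4] = max(13+0, 15+0) = 15
f[5] = max(13+0, 15+0) = 15
f[6] = max(13+13, 15+0) = 26
f[7] = max(13+15, 15+13) = 28
f[8] = max(13+15, 15+15) = 30
f[9] = max(13+26, 15+15) = 39
f[10] = max(13+28, 15+26, 33+0) = 41
One optimal cutting: 4 + 3 + 3 → $41.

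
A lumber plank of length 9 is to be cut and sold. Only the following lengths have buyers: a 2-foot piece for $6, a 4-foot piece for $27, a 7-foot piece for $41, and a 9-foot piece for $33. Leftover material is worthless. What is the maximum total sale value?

54

Consider every possible first cut. best[k] is the best of p[i]+best[k−i] over all sellable i≤k.
best[1] = 0
best[2] = 6
best[3] = 6
best[4] = 27
best[5] = 27
best[6] = 33  (first piece 2, then best[4]=27)
best[7] = 41
best[8] = 54  (first piece 4, then best[4]=27)
best[9] = 54
One optimal cutting: pieces 4 + 4 with 1 foot of scrap → $54.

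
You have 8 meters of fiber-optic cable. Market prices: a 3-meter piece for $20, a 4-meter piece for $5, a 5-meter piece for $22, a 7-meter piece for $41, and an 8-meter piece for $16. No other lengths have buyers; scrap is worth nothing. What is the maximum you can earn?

Consider every possible first cut. best[k] is the best of p[i]+best[k−i] over all sellable i≤k.
best[1] = 0
best[2] = 0
best[3] = 20
best[4] = max(20+0, 5+0) = 20
best[5] = max(20+0, 5+0, 22+0) = 22
best[6] = max(20+20, 5+0, 22+0) = 40
best[7] = max(20+20, 5+20, 22+0, 41+0) = 41
best[8] = max(20+22, 5+20, 22+20, 41+0, 16+0) = 42
One optimal cutting: 5 + 3 → $42.

42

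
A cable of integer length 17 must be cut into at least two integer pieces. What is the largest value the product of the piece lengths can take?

Let m[k] be the best product for length k (with at least one cut). For each first piece i, the rest contributes max(k−i, m[k−i]).
m[2] = 1*max(1,0) = 1*1 = 1
m[3] = 1*max(2,1) = 1*2 = 2
m[4] = 2*max(2,1) = 2*2 = 4
m[5] = 2*max(3,2) = 2*3 = 6
m[6] = 3*max(3,2) = 3*3 = 9
m[7] = 2*max(5,6) = 2*6 = 12
m[8] = 2*max(6,9) = 2*9 = 18
m[9] = 3*max(6,9) = 3*9 = 27
m[10] = 2*max(8,18) = 2*18 = 36
m[11] = 2*max(9,27) = 2*27 = 54
m[12] = 3*max(9,27) = 3*27 = 81
m[13] = 2*max(11,54) = 2*54 = 108
m[14] = 2*max(12,81) = 2*81 = 162
m[15] = 3*max(12,81) = 3*81 = 243
m[16] = 2*max(14,162) = 2*162 = 324
m[17] = 2*max(15,243) = 2*243 = 486
One optimal split: 3 + 3 + 3 + 3 + 3 + 2; product 3*3*3*3*3*2 = 486.

486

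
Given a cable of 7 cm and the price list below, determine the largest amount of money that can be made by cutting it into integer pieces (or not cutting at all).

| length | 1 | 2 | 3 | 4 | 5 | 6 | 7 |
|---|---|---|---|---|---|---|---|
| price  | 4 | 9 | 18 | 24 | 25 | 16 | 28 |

42

Let R[k] be the best obtainable value from length k. For each k, try every first piece i and keep the best of price[i] + R[k−i].
R[1] = 4
R[2] = 9
R[3] = 18
R[4] = 24
R[5] = 28  (first piece 1, then R[4]=24)
R[6] = 36  (first piece 3, then R[3]=18)
R[7] = 42  (first piece 3, then R[4]=24)
One optimal cutting: 4 + 3 → 24 + 18 = 42.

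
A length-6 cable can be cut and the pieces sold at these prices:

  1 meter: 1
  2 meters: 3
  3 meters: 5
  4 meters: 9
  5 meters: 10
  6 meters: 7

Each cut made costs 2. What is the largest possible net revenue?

10

Let r[k] be the best obtainable value from length k. For each k, try every first piece i and keep the best of price[i] + r[k−i] minus the 2 cut fee when i<k.
r[1] = 1
r[2] = max(1+1-2, 3+0) = 3
r[3] = max(1+3-2, 3+1-2, 5+0) = 5
r[4] = max(1+5-2, 3+3-2, 5+1-2, 9+0) = 9
r[5] = max(1+9-2, 3+5-2, 5+3-2, 9+1-2, 10+0) = 10
r[6] = max(1+10-2, 3+9-2, 5+5-2, 9+3-2, 10+1-2, 7+0) = 10
One optimal plan: pieces 4 + 2 (1 cut) → 12 − 2 = 10.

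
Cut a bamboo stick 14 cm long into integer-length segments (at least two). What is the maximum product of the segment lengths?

162

Define prod[k] = max over 1≤i<k of i · max(k−i, prod[k−i]); the inner max lets the remainder stay uncut if that's better.
prod[2] = 1×max(1,0) = 1×1 = 1
prod[3] = 1×max(2,1) = 1×2 = 2
prod[4] = 2×max(2,1) = 2×2 = 4
prod[5] = 2×max(3,2) = 2×3 = 6
prod[6] = 3×max(3,2) = 3×3 = 9
prod[7] = 2×max(5,6) = 2×6 = 12
prod[8] = 2×max(6,9) = 2×9 = 18
prod[9] = 3×max(6,9) = 3×9 = 27
prod[10] = 2×max(8,18) = 2×18 = 36
prod[11] = 2×max(9,27) = 2×27 = 54
prod[12] = 3×max(9,27) = 3×27 = 81
prod[13] = 2×max(11,54) = 2×54 = 108
prod[14] = 2×max(12,81) = 2×81 = 162
One optimal split: 3 + 3 + 3 + 3 + 2; product 3×3×3×3×2 = 162.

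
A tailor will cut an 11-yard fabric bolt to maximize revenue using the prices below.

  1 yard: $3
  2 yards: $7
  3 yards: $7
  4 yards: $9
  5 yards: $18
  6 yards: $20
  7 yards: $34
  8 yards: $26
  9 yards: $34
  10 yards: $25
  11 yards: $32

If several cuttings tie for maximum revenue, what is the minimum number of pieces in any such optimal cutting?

3

Consider every possible first cut. r[k] is the best of p[i]+r[k−i] over all sellable i≤k.
r[1] = 3
r[2] = max(3+3, 7+0) = 7
r[3] = max(3+7, 7+3, 7+0) = 10
r[4] = max(3+10, 7+7, 7+3, 9+0) = 14
r[5] = max(3+14, 7+10, 7+7, 9+3, 18+0) = 18
r[6] = max(3+18, 7+14, 7+10, 9+7, 18+3, 20+0) = 21
r[7] = max(3+21, 7+18, 7+14, …, 20+3, 34+0) = 34
r[8] = max(3+34, 7+21, 7+18, …, 34+3, 26+0) = 37
r[9] = max(3+37, 7+34, 7+21, …, 26+3, 34+0) = 41
r[10] = max(3+41, 7+37, 7+34, …, 34+3, 25+0) = 44
r[11] = max(3+44, 7+41, 7+37, …, 25+3, 32+0) = 48
Maximum revenue is $48.
Now minimize piece count subject to staying optimal: for each k, pieces[k] = 1 + min over i with p[i]+r[k−i]=r[k] of pieces[k−i].
pieces[8] = 2
pieces[9] = 2
pieces[10] = 3
pieces[11] = 3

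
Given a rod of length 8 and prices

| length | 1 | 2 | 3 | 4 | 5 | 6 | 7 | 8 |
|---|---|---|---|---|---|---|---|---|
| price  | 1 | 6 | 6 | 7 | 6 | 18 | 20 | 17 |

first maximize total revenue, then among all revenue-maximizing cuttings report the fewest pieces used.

Let r[k] be the best obtainable value from length k. For each k, try every first piece i and keep the best of price[i] + r[k−i].
r[1] = 1
r[2] = max(1+1, 6+0) = 6
r[3] = max(1+6, 6+1, 6+0) = 7
r[4] = max(1+7, 6+6, 6+1, 7+0) = 12
r[5] = max(1+12, 6+7, 6+6, 7+1, 6+0) = 13
r[6] = max(1+13, 6+12, 6+7, 7+6, 6+1, 18+0) = 18
r[7] = max(1+18, 6+13, 6+12, …, 18+1, 20+0) = 20
r[8] = max(1+20, 6+18, 6+13, …, 20+1, 17+0) = 24
Maximum revenue is €24.
Now minimize piece count subject to staying optimal: for each k, pieces[k] = 1 + min over i with p[i]+r[k−i]=r[k] of pieces[k−i].
pieces[5] = 3
pieces[6] = 1
pieces[7] = 1
pieces[8] = 2

2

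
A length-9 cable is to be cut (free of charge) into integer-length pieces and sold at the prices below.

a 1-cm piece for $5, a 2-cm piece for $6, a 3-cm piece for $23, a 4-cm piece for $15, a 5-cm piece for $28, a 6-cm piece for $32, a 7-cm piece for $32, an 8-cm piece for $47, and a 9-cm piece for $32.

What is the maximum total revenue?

69

Let R[k] be the best obtainable value from length k. For each k, try every first piece i and keep the best of price[i] + R[k−i].
R[1] = 5
R[2] = max(5+5, 6+0) = 10
R[3] = max(5+10, 6+5, 23+0) = 23
R[4] = max(5+23, 6+10, 23+5, 15+0) = 28
R[5] = max(5+28, 6+23, 23+10, 15+5, 28+0) = 33
R[6] = max(5+33, 6+28, 23+23, 15+10, 28+5, 32+0) = 46
R[7] = max(5+46, 6+33, 23+28, …, 32+5, 32+0) = 51
R[8] = max(5+51, 6+46, 23+33, …, 32+5, 47+0) = 56
R[9] = max(5+56, 6+51, 23+46, …, 47+5, 32+0) = 69
One optimal cutting: 3 + 3 + 3 → $23 + $23 + $23 = $69.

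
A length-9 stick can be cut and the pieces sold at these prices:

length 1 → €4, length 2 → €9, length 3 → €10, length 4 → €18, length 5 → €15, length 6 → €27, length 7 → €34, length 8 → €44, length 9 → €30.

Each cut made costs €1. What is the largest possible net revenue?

47

Build net[k] bottom-up: net[k] = max over allowed piece i of (p[i] + net[k−i]) − 1 per cut.
net[1] = 4
net[2] = max(4+4-1, 9+0) = 9
net[3] = max(4+9-1, 9+4-1, 10+0) = 12
net[4] = max(4+12-1, 9+9-1, 10+4-1, 18+0) = 18
net[5] = max(4+18-1, 9+12-1, 10+9-1, 18+4-1, 15+0) = 21
net[6] = max(4+21-1, 9+18-1, 10+12-1, 18+9-1, 15+4-1, 27+0) = 27
net[7] = max(4+27-1, 9+21-1, 10+18-1, …, 27+4-1, 34+0) = 34
net[8] = max(4+34-1, 9+27-1, 10+21-1, …, 34+4-1, 44+0) = 44
net[9] = max(4+44-1, 9+34-1, 10+27-1, …, 44+4-1, 30+0) = 47
One optimal plan: pieces 8 + 1 (1 cut) → €48 − €1 = €47.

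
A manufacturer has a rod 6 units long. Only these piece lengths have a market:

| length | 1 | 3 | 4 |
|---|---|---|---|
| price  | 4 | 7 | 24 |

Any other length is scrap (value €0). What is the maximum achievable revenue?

Let best[k] be the best obtainable value from length k. For each k, try every first piece i and keep the best of price[i] + best[k−i].
best[1] = 4
best[2] = 8  (first piece 1, then best[1]=4)
best[3] = max(4+8, 7+0) = 12
best[4] = max(4+12, 7+4, 24+0) = 24
best[5] = max(4+24, 7+8, 24+4) = 28
best[6] = max(4+28, 7+12, 24+8) = 32
One optimal cutting: 4 + 1 + 1 → €32.

32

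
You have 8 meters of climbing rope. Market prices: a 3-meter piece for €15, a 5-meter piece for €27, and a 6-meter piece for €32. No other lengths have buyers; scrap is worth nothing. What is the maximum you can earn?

Consider every possible first cut. best[k] is the best of p[i]+best[k−i] over all sellable i≤k.
best[1] = 0
best[2] = 0
best[3] = 15
best[4] = 15
best[5] = max(15+0, 27+0) = 27
best[6] = max(15+15, 27+0, 32+0) = 32
best[7] = max(15+15, 27+0, 32+0) = 32
best[8] = max(15+27, 27+15, 32+0) = 42
One optimal cutting: 5 + 3 → €42.

42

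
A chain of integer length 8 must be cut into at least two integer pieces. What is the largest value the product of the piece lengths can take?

18

Let g[k] be the best product for length k (with at least one cut). For each first piece i, the rest contributes max(k−i, g[k−i]).
g[2] = 1*max(1,0) = 1*1 = 1
g[3] = 1*max(2,1) = 1*2 = 2
g[4] = 2*max(2,1) = 2*2 = 4
g[5] = 2*max(3,2) = 2*3 = 6
g[6] = 3*max(3,2) = 3*3 = 9
g[7] = 2*max(5,6) = 2*6 = 12
g[8] = 2*max(6,9) = 2*9 = 18
One optimal split: 3 + 3 + 2; product 3*3*2 = 18.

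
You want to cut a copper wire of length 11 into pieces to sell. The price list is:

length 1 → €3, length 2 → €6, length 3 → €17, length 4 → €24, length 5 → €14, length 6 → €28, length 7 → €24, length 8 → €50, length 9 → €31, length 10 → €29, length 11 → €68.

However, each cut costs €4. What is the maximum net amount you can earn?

68

Consider every possible first cut. net[k] is the best of p[i]+net[k−i] over all sellable i≤k, charging 4 whenever i<k.
net[1] = 3
net[2] = 6
net[3] = 17
net[4] = 24
net[5] = 23  (first piece 1, then net[4]=24)
net[6] = 30  (first piece 3, then net[3]=17)
net[7] = 37  (first piece 3, then net[4]=24)
net[8] = 50
net[9] = 49  (first piece 1, then net[8]=50)
net[10] = 52  (first piece 2, then net[8]=50)
net[11] = 68
Best is to make no cuts and sell whole for €68.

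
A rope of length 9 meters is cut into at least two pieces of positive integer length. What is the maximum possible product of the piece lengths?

Let f[k] be the best product for length k (with at least one cut). For each first piece i, the rest contributes max(k−i, f[k−i]).
Small cases: f[2]=1.
f[3] = 1·max(2,1) = 1·2 = 2
f[4] = 2·max(2,1) = 2·2 = 4
f[5] = 2·max(3,2) = 2·3 = 6
f[6] = 3·max(3,2) = 3·3 = 9
f[7] = 2·max(5,6) = 2·6 = 12
f[8] = 2·max(6,9) = 2·9 = 18
f[9] = 3·max(6,9) = 3·9 = 27
One optimal split: 3 + 3 + 3; product 3·3·3 = 27.

27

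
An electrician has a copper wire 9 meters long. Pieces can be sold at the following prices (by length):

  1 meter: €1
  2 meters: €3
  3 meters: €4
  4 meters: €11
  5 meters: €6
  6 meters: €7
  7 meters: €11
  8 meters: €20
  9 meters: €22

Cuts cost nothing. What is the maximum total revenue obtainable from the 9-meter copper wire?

Let v[k] be the best obtainable value from length k. For each k, try every first piece i and keep the best of price[i] + v[k−i].
v[1] = 1
v[2] = max(1+1, 3+0) = 3
v[3] = max(1+3, 3+1, 4+0) = 4
v[4] = max(1+4, 3+3, 4+1, 11+0) = 11
v[5] = max(1+11, 3+4, 4+3, 11+1, 6+0) = 12
v[6] = max(1+12, 3+11, 4+4, 11+3, 6+1, 7+0) = 14
v[7] = max(1+14, 3+12, 4+11, …, 7+1, 11+0) = 15
v[8] = max(1+15, 3+14, 4+12, …, 11+1, 20+0) = 22
v[9] = max(1+22, 3+15, 4+14, …, 20+1, 22+0) = 23
One optimal cutting: 4 + 4 + 1 → €11 + €11 + €1 = €23.

23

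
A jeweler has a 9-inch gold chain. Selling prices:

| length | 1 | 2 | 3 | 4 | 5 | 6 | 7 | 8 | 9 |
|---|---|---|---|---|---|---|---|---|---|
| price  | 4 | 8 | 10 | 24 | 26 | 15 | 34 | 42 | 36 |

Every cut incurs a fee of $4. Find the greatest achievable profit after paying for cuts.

46

Let r[k] be the best obtainable value from length k. For each k, try every first piece i and keep the best of price[i] + r[k−i] minus the 4 cut fee when i<k.
r[1] = 4
r[2] = max(4+4-4, 8+0) = 8
r[3] = max(4+8-4, 8+4-4, 10+0) = 10
r[4] = max(4+10-4, 8+8-4, 10+4-4, 24+0) = 24
r[5] = max(4+24-4, 8+10-4, 10+8-4, 24+4-4, 26+0) = 26
r[6] = max(4+26-4, 8+24-4, 10+10-4, 24+8-4, 26+4-4, 15+0) = 28
r[7] = max(4+28-4, 8+26-4, 10+24-4, …, 15+4-4, 34+0) = 34
r[8] = max(4+34-4, 8+28-4, 10+26-4, …, 34+4-4, 42+0) = 44
r[9] = max(4+44-4, 8+34-4, 10+28-4, …, 42+4-4, 36+0) = 46
One optimal plan: pieces 5 + 4 (1 cut) → $50 − $4 = $46.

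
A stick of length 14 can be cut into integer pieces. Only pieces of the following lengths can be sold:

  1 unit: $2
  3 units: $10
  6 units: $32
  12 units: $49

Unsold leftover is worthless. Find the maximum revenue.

Build f[k] bottom-up: f[k] = max over allowed piece i of (p[i] + f[k−i]).
f[1] = 2
f[2] = 4  (first piece 1, then f[1]=2)
f[3] = max(2+4, 10+0) = 10
f[4] = max(2+10, 10+2) = 12
f[5] = max(2+12, 10+4) = 14
f[6] = max(2+14, 10+10, 32+0) = 32
f[7] = max(2+32, 10+12, 32+2) = 34
f[8] = max(2+34, 10+14, 32+4) = 36
f[9] = max(2+36, 10+32, 32+10) = 42
f[10] = max(2+42, 10+34, 32+12) = 44
f[11] = max(2+44, 10+36, 32+14) = 46
f[12] = max(2+46, 10+42, 32+32, 49+0) = 64
f[13] = max(2+64, 10+44, 32+34, 49+2) = 66
f[14] = max(2+66, 10+46, 32+36, 49+4) = 68
One optimal cutting: 6 + 6 + 1 + 1 → $68.

68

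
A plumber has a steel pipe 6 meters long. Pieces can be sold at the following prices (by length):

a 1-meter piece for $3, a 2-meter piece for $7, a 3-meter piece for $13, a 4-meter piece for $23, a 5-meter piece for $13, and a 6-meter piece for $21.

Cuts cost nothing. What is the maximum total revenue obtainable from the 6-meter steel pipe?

30

Consider every possible first cut. v[k] is the best of p[i]+v[k−i] over all sellable i≤k.
v[1] = 3
v[2] = max(3+3, 7+0) = 7
v[3] = max(3+7, 7+3, 13+0) = 13
v[4] = max(3+13, 7+7, 13+3, 23+0) = 23
v[5] = max(3+23, 7+13, 13+7, 23+3, 13+0) = 26
v[6] = max(3+26, 7+23, 13+13, 23+7, 13+3, 21+0) = 30
One optimal cutting: 4 + 2 → $23 + $7 = $30.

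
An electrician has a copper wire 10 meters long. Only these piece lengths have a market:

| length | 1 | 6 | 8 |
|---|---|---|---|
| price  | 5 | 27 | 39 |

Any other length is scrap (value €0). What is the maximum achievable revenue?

Let best[k] be the best obtainable value from length k. For each k, try every first piece i and keep the best of price[i] + best[k−i].
best[1] = 5
best[2] = 10  (first piece 1, then best[1]=5)
best[3] = 15  (first piece 1, then best[2]=10)
best[4] = 20  (first piece 1, then best[3]=15)
best[5] = 25  (first piece 1, then best[4]=20)
best[6] = 30  (first piece 1, then best[5]=25)
best[7] = 35  (first piece 1, then best[6]=30)
best[8] = 40  (first piece 1, then best[7]=35)
best[9] = 45  (first piece 1, then best[8]=40)
best[10] = 50  (first piece 1, then best[9]=45)
One optimal cutting: 1 + 1 + 1 + 1 + 1 + 1 + 1 + 1 + 1 + 1 → €50.

50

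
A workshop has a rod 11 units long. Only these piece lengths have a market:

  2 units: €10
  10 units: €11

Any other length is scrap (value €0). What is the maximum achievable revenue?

50

Let best[k] be the best obtainable value from length k. For each k, try every first piece i and keep the best of price[i] + best[k−i].
best[1] = 0
best[2] = 10
best[3] = 10
best[4] = 20  (first piece 2, then best[2]=10)
best[5] = 20
best[6] = 30  (first piece 2, then best[4]=20)
best[7] = 30
best[8] = 40  (first piece 2, then best[6]=30)
best[9] = 40
best[10] = max(10+40, 11+0) = 50
best[11] = max(10+40, 11+0) = 50
One optimal cutting: pieces 2 + 2 + 2 + 2 + 2 with 1 unit of scrap → €50.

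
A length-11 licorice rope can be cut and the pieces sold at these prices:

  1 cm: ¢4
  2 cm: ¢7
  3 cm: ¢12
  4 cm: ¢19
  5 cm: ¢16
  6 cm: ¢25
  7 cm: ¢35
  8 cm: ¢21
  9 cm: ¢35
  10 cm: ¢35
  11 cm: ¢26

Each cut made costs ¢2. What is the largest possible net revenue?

Build net[k] bottom-up: net[k] = max over allowed piece i of (p[i] + net[k−i]) − 2 per cut.
net[1] = 4
net[2] = 7
net[3] = 12
net[4] = 19
net[5] = 21  (first piece 1, then net[4]=19)
net[6] = 25
net[7] = 35
net[8] = 37  (first piece 1, then net[7]=35)
net[9] = 40  (first piece 2, then net[7]=35)
net[10] = 45  (first piece 3, then net[7]=35)
net[11] = 52  (first piece 4, then net[7]=35)
One optimal plan: pieces 7 + 4 (1 cut) → ¢54 − ¢2 = ¢52.

52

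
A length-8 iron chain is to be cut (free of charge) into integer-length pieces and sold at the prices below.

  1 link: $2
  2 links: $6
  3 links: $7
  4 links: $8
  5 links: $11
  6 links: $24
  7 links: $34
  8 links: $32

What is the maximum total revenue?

Consider every possible first cut. v[k] is the best of p[i]+v[k−i] over all sellable i≤k.
v[1] = 2
v[2] = max(2+2, 6+0) = 6
v[3] = max(2+6, 6+2, 7+0) = 8
v[4] = max(2+8, 6+6, 7+2, 8+0) = 12
v[5] = max(2+12, 6+8, 7+6, 8+2, 11+0) = 14
v[6] = max(2+14, 6+12, 7+8, 8+6, 11+2, 24+0) = 24
v[7] = max(2+24, 6+14, 7+12, …, 24+2, 34+0) = 34
v[8] = max(2+34, 6+24, 7+14, …, 34+2, 32+0) = 36
One optimal cutting: 7 + 1 → $34 + $2 = $36.

36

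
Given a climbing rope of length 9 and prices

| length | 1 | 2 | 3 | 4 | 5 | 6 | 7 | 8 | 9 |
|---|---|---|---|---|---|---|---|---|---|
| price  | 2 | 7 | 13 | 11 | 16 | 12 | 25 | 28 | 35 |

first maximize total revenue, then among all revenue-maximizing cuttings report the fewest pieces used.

3

Build r[k] bottom-up: r[k] = max over allowed piece i of (p[i] + r[k−i]).
r[1] = 2
r[2] = max(2+2, 7+0) = 7
r[3] = max(2+7, 7+2, 13+0) = 13
r[4] = max(2+13, 7+7, 13+2, 11+0) = 15
r[5] = max(2+15, 7+13, 13+7, 11+2, 16+0) = 20
r[6] = max(2+20, 7+15, 13+13, 11+7, 16+2, 12+0) = 26
r[7] = max(2+26, 7+20, 13+15, …, 12+2, 25+0) = 28
r[8] = max(2+28, 7+26, 13+20, …, 25+2, 28+0) = 33
r[9] = max(2+33, 7+28, 13+26, …, 28+2, 35+0) = 39
Maximum revenue is €39.
Now minimize piece count subject to staying optimal: for each k, pieces[k] = 1 + min over i with p[i]+r[k−i]=r[k] of pieces[k−i].
pieces[6] = 2
pieces[7] = 3
pieces[8] = 3
pieces[9] = 3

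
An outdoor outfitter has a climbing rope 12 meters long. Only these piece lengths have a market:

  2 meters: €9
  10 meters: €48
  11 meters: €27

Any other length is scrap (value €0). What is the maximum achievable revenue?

57

Let f[k] be the best obtainable value from length k. For each k, try every first piece i and keep the best of price[i] + f[k−i].
f[1] = 0
f[2] = 9
f[3] = 9
f[4] = 18  (first piece 2, then f[2]=9)
f[5] = 18
f[6] = 27  (first piece 2, then f[4]=18)
f[7] = 27
f[8] = 36  (first piece 2, then f[6]=27)
f[9] = 36
f[10] = max(9+36, 48+0) = 48
f[11] = max(9+36, 48+0, 27+0) = 48
f[12] = max(9+48, 48+9, 27+0) = 57
One optimal cutting: 10 + 2 → €57.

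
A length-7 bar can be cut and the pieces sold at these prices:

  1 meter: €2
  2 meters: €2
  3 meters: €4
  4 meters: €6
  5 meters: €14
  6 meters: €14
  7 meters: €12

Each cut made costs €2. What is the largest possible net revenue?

Consider every possible first cut. net[k] is the best of p[i]+net[k−i] over all sellable i≤k, charging 2 whenever i<k.
net[1] = 2
net[2] = max(2+2-2, 2+0) = 2
net[3] = max(2+2-2, 2+2-2, 4+0) = 4
net[4] = max(2+4-2, 2+2-2, 4+2-2, 6+0) = 6
net[5] = max(2+6-2, 2+4-2, 4+2-2, 6+2-2, 14+0) = 14
net[6] = max(2+14-2, 2+6-2, 4+4-2, 6+2-2, 14+2-2, 14+0) = 14
net[7] = max(2+14-2, 2+14-2, 4+6-2, …, 14+2-2, 12+0) = 14
One optimal plan: pieces 5 + 1 + 1 (2 cuts) → €18 − €4 = €14.

14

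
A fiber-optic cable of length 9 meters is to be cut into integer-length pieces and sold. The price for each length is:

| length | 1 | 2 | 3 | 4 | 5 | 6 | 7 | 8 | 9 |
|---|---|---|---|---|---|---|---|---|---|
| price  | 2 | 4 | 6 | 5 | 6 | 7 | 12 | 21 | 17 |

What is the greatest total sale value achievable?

23

Consider every possible first cut. R[k] is the best of p[i]+R[k−i] over all sellable i≤k.
R[1] = 2
R[2] = 4  (first piece 1, then R[1]=2)
R[3] = 6  (first piece 1, then R[2]=4)
R[4] = 8  (first piece 1, then R[3]=6)
R[5] = 10  (first piece 1, then R[4]=8)
R[6] = 12  (first piece 1, then R[5]=10)
R[7] = 14  (first piece 1, then R[6]=12)
R[8] = 21
R[9] = 23  (first piece 1, then R[8]=21)
One optimal cutting: 8 + 1 → $21 + $2 = $23.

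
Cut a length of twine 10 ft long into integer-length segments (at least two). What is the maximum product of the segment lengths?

Let m[k] be the best product for length k (with at least one cut). For each first piece i, the rest contributes max(k−i, m[k−i]).
Small cases: m[2]=1, m[3]=2.
m[4] = 2*max(2,1) = 2*2 = 4
m[5] = 2*max(3,2) = 2*3 = 6
m[6] = 3*max(3,2) = 3*3 = 9
m[7] = 2*max(5,6) = 2*6 = 12
m[8] = 2*max(6,9) = 2*9 = 18
m[9] = 3*max(6,9) = 3*9 = 27
m[10] = 2*max(8,18) = 2*18 = 36
One optimal split: 3 + 3 + 2 + 2; product 3*3*2*2 = 36.

36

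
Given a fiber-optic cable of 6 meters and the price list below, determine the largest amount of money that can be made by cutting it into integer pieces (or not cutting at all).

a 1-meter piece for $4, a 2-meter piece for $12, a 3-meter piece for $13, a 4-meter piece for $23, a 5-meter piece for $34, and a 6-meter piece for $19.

38

Build best[k] bottom-up: best[k] = max over allowed piece i of (p[i] + best[k−i]).
best[1] = 4
best[2] = max(4+4, 12+0) = 12
best[3] = max(4+12, 12+4, 13+0) = 16
best[4] = max(4+16, 12+12, 13+4, 23+0) = 24
best[5] = max(4+24, 12+16, 13+12, 23+4, 34+0) = 34
best[6] = max(4+34, 12+24, 13+16, 23+12, 34+4, 19+0) = 38
One optimal cutting: 5 + 1 → $34 + $4 = $38.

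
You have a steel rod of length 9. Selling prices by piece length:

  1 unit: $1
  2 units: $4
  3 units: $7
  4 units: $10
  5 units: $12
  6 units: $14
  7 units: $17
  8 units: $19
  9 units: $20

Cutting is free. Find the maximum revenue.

22

Let R[k] be the best obtainable value from length k. For each k, try every first piece i and keep the best of price[i] + R[k−i].
R[1] = 1
R[2] = 4
R[3] = 7
R[4] = 10
R[5] = 12
R[6] = 14  (first piece 2, then R[4]=10)
R[7] = 17  (first piece 3, then R[4]=10)
R[8] = 20  (first piece 4, then R[4]=10)
R[9] = 22  (first piece 4, then R[5]=12)
One optimal cutting: 5 + 4 → $12 + $10 = $22.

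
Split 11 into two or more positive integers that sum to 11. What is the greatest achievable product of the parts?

54

Fill prod[k] for k=2..11: at each k try every first piece i and multiply by the better of (k−i) uncut or prod[k−i].
prod[2] = 1·max(1,0) = 1·1 = 1
prod[3] = 1·max(2,1) = 1·2 = 2
prod[4] = 2·max(2,1) = 2·2 = 4
prod[5] = 2·max(3,2) = 2·3 = 6
prod[6] = 3·max(3,2) = 3·3 = 9
prod[7] = 2·max(5,6) = 2·6 = 12
prod[8] = 2·max(6,9) = 2·9 = 18
prod[9] = 3·max(6,9) = 3·9 = 27
prod[10] = 2·max(8,18) = 2·18 = 36
prod[11] = 2·max(9,27) = 2·27 = 54
One optimal split: 3 + 3 + 3 + 2; product 3·3·3·2 = 54.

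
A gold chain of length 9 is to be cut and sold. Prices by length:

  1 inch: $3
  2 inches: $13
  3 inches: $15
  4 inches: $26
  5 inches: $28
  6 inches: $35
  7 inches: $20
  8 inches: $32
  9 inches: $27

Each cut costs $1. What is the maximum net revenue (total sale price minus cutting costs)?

53

Consider every possible first cut. v[k] is the best of p[i]+v[k−i] over all sellable i≤k, charging 1 whenever i<k.
v[1] = 3
v[2] = max(3+3-1, 13+0) = 13
v[3] = max(3+13-1, 13+3-1, 15+0) = 15
v[4] = max(3+15-1, 13+13-1, 15+3-1, 26+0) = 26
v[5] = max(3+26-1, 13+15-1, 15+13-1, 26+3-1, 28+0) = 28
v[6] = max(3+28-1, 13+26-1, 15+15-1, 26+13-1, 28+3-1, 35+0) = 38
v[7] = max(3+38-1, 13+28-1, 15+26-1, …, 35+3-1, 20+0) = 40
v[8] = max(3+40-1, 13+38-1, 15+28-1, …, 20+3-1, 32+0) = 51
v[9] = max(3+51-1, 13+40-1, 15+38-1, …, 32+3-1, 27+0) = 53
One optimal plan: pieces 4 + 4 + 1 (2 cuts) → $55 − $2 = $53.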